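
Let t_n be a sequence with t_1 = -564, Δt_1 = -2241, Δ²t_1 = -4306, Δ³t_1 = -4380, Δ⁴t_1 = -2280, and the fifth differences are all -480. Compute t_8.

-349857

Build the table forward from the leading diagonal:
Δ⁵: -480, -480, -480, -480, -480, -480, -480, -480
Δ⁴: -2280, -2760, -3240, -3720, -4200, -4680, -5160, -5640
Δ³: -4380, -6660, -9420, -12660, -16380, -20580, -25260, -30420
Δ²: -4306, -8686, -15346, -24766, -37426, -53806, -74386, -99646
Δ: -2241, -6547, -15233, -30579, -55345, -92771, -146577, -220963
t: -564, -2805, -9352, -24585, -55164, -110509, -203280, -349857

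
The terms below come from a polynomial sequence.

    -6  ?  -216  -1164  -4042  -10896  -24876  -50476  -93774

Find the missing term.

Using the last 7 terms:
D1: -948  -2878  -6854  -13980  -25600  -43298
D2: -1930  -3976  -7126  -11620  -17698
D3: -2046  -3150  -4494  -6078
D4: -1104  -1344  -1584
D5: -240  -240
Constant fifth difference = -240.
Extend backward: -1104 + 240 = -864;  -2046 + 864 = -1182;  -1930 + 1182 = -748;  -948 + 748 = -200;  -216 + 200 = -16

-16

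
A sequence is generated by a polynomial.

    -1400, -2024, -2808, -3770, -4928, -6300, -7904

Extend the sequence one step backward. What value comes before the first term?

Δ: -624  -784  -962  -1158  -1372  -1604
Δ²: -160  -178  -196  -214  -232
Δ³: -18  -18  -18  -18
The third differences are constant at -18.
Work back: -160 + 18 = -142;  -624 + 142 = -482;  -1400 + 482 = -918

-918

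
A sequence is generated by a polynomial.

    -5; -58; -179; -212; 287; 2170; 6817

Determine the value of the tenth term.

First differences: -53 , -121 , -33 , 499 , 1883 , 4647
Second differences: -68 , 88 , 532 , 1384 , 2764
Third differences: 156 , 444 , 852 , 1380
Fourth differences: 288 , 408 , 528
Fifth differences: 120 , 120
Fifth differences constant at 120.
528 + 120 = 648;  1380 + 648 = 2028;  2764 + 2028 = 4792;  4647 + 4792 = 9439;  6817 + 9439 = 16256
648 + 120 = 768;  2028 + 768 = 2796;  4792 + 2796 = 7588;  9439 + 7588 = 17027;  16256 + 17027 = 33283
768 + 120 = 888;  2796 + 888 = 3684;  7588 + 3684 = 11272;  17027 + 11272 = 28299;  33283 + 28299 = 61582

61582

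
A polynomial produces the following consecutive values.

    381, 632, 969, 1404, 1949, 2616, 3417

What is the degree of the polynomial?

3

Δ: 251, 337, 435, 545, 667, 801
Δ²: 86, 98, 110, 122, 134
Δ³: 12, 12, 12, 12
The third differences are constant, so the polynomial has degree 3.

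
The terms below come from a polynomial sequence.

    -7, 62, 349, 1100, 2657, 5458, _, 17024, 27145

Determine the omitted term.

Using the first 6 terms:
69, 287, 751, 1557, 2801
218, 464, 806, 1244
246, 342, 438
96, 96
Constant fourth difference = 96.
Extend forward: 438 + 96 = 534;  1244 + 534 = 1778;  2801 + 1778 = 4579;  5458 + 4579 = 10037

10037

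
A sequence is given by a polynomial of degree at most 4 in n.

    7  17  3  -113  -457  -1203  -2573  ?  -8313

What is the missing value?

-4837

Using the first 7 terms:
Δ: 10, -14, -116, -344, -746, -1370
Δ²: -24, -102, -228, -402, -624
Δ³: -78, -126, -174, -222
Δ⁴: -48, -48, -48
Constant fourth difference = -48.
Extend forward: -222 − 48 = -270;  -624 − 270 = -894;  -1370 − 894 = -2264;  -2573 − 2264 = -4837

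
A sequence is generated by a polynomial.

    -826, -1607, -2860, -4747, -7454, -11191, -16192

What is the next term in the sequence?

Δ: -781, -1253, -1887, -2707, -3737, -5001
Δ²: -472, -634, -820, -1030, -1264
Δ³: -162, -186, -210, -234
Δ⁴: -24, -24, -24
Constant fourth difference = -24, so extend:
-234 − 24 = -258;  -1264 − 258 = -1522;  -5001 − 1522 = -6523;  -16192 − 6523 = -22715

-22715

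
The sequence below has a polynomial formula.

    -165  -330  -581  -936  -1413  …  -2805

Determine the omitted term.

-2030

Using the first 5 terms:
D1: -165, -251, -355, -477
D2: -86, -104, -122
D3: -18, -18
Constant third difference = -18.
Extend forward: -122 − 18 = -140;  -477 − 140 = -617;  -1413 − 617 = -2030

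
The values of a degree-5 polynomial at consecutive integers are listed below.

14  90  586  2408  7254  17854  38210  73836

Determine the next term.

76, 496, 1822, 4846, 10600, 20356, 35626
420, 1326, 3024, 5754, 9756, 15270
906, 1698, 2730, 4002, 5514
792, 1032, 1272, 1512
240, 240, 240
Fifth differences constant at 240.
1512 + 240 = 1752;  5514 + 1752 = 7266;  15270 + 7266 = 22536;  35626 + 22536 = 58162;  73836 + 58162 = 131998

131998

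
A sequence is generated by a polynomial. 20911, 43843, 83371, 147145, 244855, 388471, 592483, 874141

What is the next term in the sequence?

First differences: 22932  39528  63774  97710  143616  204012  281658
Second differences: 16596  24246  33936  45906  60396  77646
Third differences: 7650  9690  11970  14490  17250
Fourth differences: 2040  2280  2520  2760
Fifth differences: 240  240  240
Constant fifth difference = 240, so extend:
2760 + 240 = 3000;  17250 + 3000 = 20250;  77646 + 20250 = 97896;  281658 + 97896 = 379554;  874141 + 379554 = 1253695

1253695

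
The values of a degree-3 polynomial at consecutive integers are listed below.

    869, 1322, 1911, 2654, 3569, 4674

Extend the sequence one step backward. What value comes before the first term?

534

D1: 453, 589, 743, 915, 1105
D2: 136, 154, 172, 190
D3: 18, 18, 18
The third differences are constant at 18.
Work back: 136 − 18 = 118;  453 − 118 = 335;  869 − 335 = 534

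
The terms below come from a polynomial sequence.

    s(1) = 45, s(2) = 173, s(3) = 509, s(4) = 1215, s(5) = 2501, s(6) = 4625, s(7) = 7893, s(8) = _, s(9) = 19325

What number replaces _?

Using the first 7 terms:
D1: 128, 336, 706, 1286, 2124, 3268
D2: 208, 370, 580, 838, 1144
D3: 162, 210, 258, 306
D4: 48, 48, 48
Constant fourth difference = 48.
Extend forward: 306 + 48 = 354;  1144 + 354 = 1498;  3268 + 1498 = 4766;  7893 + 4766 = 12659

12659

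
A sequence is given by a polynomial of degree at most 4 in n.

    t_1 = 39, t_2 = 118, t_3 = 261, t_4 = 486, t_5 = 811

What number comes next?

79  143  225  325
64  82  100
18  18
The third differences are constant (18).
100 + 18 = 118;  325 + 118 = 443;  811 + 443 = 1254

1254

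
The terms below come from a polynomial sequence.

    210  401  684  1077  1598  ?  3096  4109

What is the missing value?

Using the first 5 terms:
191, 283, 393, 521
92, 110, 128
18, 18
Constant third difference = 18.
Extend forward: 128 + 18 = 146;  521 + 146 = 667;  1598 + 667 = 2265

2265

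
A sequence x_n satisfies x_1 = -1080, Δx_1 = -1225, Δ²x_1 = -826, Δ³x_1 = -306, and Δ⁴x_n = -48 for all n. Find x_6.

Build the table forward from the leading diagonal:
Δ⁴: -48  -48  -48  -48  -48  -48
Δ³: -306  -354  -402  -450  -498  -546
Δ²: -826  -1132  -1486  -1888  -2338  -2836
Δ: -1225  -2051  -3183  -4669  -6557  -8895
x: -1080  -2305  -4356  -7539  -12208  -18765

-18765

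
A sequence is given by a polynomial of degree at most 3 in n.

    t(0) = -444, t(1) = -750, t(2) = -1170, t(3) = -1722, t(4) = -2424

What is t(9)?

-8814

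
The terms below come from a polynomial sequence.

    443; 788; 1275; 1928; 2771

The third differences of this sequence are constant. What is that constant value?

D1: 345, 487, 653, 843
D2: 142, 166, 190
D3: 24, 24

24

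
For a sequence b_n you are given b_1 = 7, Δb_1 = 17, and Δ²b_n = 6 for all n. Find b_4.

Build the table forward from the leading diagonal:
Second differences: 6, 6, 6, 6
First differences: 17, 23, 29, 35
b: 7, 24, 47, 76

76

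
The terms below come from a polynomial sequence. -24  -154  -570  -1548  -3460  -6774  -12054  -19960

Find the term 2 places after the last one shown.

-46770

Δ: -130  -416  -978  -1912  -3314  -5280  -7906
Δ²: -286  -562  -934  -1402  -1966  -2626
Δ³: -276  -372  -468  -564  -660
Δ⁴: -96  -96  -96  -96
The fourth differences are constant (-96).
-660 − 96 = -756;  -2626 − 756 = -3382;  -7906 − 3382 = -11288;  -19960 − 11288 = -31248
-756 − 96 = -852;  -3382 − 852 = -4234;  -11288 − 4234 = -15522;  -31248 − 15522 = -46770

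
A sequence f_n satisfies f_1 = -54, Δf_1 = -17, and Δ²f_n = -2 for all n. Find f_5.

-134

Build the table forward from the leading diagonal:
Δ²: -2, -2, -2, -2, -2
Δ: -17, -19, -21, -23, -25
f: -54, -71, -90, -111, -134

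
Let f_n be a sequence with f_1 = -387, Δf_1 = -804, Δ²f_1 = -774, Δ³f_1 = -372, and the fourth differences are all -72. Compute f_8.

-37809

Build the table forward from the leading diagonal:
D4: -72  -72  -72  -72  -72  -72  -72  -72
D3: -372  -444  -516  -588  -660  -732  -804  -876
D2: -774  -1146  -1590  -2106  -2694  -3354  -4086  -4890
D1: -804  -1578  -2724  -4314  -6420  -9114  -12468  -16554
f: -387  -1191  -2769  -5493  -9807  -16227  -25341  -37809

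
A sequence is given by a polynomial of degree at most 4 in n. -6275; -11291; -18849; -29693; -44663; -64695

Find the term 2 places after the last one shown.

-5016, -7558, -10844, -14970, -20032
-2542, -3286, -4126, -5062
-744, -840, -936
-96, -96
The fourth differences are constant (-96).
-936 − 96 = -1032;  -5062 − 1032 = -6094;  -20032 − 6094 = -26126;  -64695 − 26126 = -90821
-1032 − 96 = -1128;  -6094 − 1128 = -7222;  -26126 − 7222 = -33348;  -90821 − 33348 = -124169

-124169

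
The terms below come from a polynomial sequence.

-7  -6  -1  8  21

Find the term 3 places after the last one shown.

84

1 , 5 , 9 , 13
4 , 4 , 4
The second differences are constant (4).
13 + 4 = 17;  21 + 17 = 38
17 + 4 = 21;  38 + 21 = 59
21 + 4 = 25;  59 + 25 = 84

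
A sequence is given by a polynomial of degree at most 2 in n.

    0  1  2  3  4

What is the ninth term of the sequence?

First differences: 1 , 1 , 1 , 1
First differences constant at 1.
4 + 1 = 5
5 + 1 = 6
6 + 1 = 7
7 + 1 = 8

8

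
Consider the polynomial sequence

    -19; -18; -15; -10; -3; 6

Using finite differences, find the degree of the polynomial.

First differences: 1, 3, 5, 7, 9
Second differences: 2, 2, 2, 2
The second differences are constant, so the polynomial has degree 2.

2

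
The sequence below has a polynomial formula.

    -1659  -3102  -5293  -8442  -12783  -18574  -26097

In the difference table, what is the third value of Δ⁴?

First differences: -1443, -2191, -3149, -4341, -5791, -7523
Second differences: -748, -958, -1192, -1450, -1732
Third differences: -210, -234, -258, -282
Fourth differences: -24, -24, -24

-24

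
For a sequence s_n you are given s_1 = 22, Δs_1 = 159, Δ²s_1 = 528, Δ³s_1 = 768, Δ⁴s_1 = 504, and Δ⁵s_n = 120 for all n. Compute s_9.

101086

Build the table forward from the leading diagonal:
Fifth differences: 120, 120, 120, 120, 120, 120, 120, 120, 120
Fourth differences: 504, 624, 744, 864, 984, 1104, 1224, 1344, 1464
Third differences: 768, 1272, 1896, 2640, 3504, 4488, 5592, 6816, 8160
Second differences: 528, 1296, 2568, 4464, 7104, 10608, 15096, 20688, 27504
First differences: 159, 687, 1983, 4551, 9015, 16119, 26727, 41823, 62511
s: 22, 181, 868, 2851, 7402, 16417, 32536, 59263, 101086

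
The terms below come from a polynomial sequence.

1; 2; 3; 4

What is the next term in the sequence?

5

D1: 1 , 1 , 1
The first differences are constant (1).
4 + 1 = 5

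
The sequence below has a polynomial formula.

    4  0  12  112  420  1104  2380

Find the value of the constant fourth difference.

48

First differences: -4, 12, 100, 308, 684, 1276
Second differences: 16, 88, 208, 376, 592
Third differences: 72, 120, 168, 216
Fourth differences: 48, 48, 48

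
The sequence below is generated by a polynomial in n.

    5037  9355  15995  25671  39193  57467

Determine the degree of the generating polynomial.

4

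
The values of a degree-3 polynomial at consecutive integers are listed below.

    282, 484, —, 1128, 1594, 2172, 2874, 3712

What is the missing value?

Using the last 5 terms:
D1: 466, 578, 702, 838
D2: 112, 124, 136
D3: 12, 12
Constant third difference = 12.
Extend backward: 112 − 12 = 100;  466 − 100 = 366;  1128 − 366 = 762

762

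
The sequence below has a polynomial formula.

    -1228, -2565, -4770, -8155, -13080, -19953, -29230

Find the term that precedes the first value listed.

D1: -1337, -2205, -3385, -4925, -6873, -9277
D2: -868, -1180, -1540, -1948, -2404
D3: -312, -360, -408, -456
D4: -48, -48, -48
The fourth differences are constant at -48.
Work back: -312 + 48 = -264;  -868 + 264 = -604;  -1337 + 604 = -733;  -1228 + 733 = -495

-495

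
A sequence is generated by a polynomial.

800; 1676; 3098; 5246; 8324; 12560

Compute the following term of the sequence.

First differences: 876, 1422, 2148, 3078, 4236
Second differences: 546, 726, 930, 1158
Third differences: 180, 204, 228
Fourth differences: 24, 24
The fourth differences are constant (24).
228 + 24 = 252;  1158 + 252 = 1410;  4236 + 1410 = 5646;  12560 + 5646 = 18206

18206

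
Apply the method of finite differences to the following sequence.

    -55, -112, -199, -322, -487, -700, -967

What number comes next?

-1294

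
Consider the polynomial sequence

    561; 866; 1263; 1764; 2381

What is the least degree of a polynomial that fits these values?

3

Δ: 305, 397, 501, 617
Δ²: 92, 104, 116
Δ³: 12, 12
The third differences are constant, so the polynomial has degree 3.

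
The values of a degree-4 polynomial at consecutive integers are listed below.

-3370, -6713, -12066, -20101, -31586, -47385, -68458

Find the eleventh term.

-228050

Δ: -3343, -5353, -8035, -11485, -15799, -21073
Δ²: -2010, -2682, -3450, -4314, -5274
Δ³: -672, -768, -864, -960
Δ⁴: -96, -96, -96
The fourth differences are constant (-96).
-960 − 96 = -1056;  -5274 − 1056 = -6330;  -21073 − 6330 = -27403;  -68458 − 27403 = -95861
-1056 − 96 = -1152;  -6330 − 1152 = -7482;  -27403 − 7482 = -34885;  -95861 − 34885 = -130746
-1152 − 96 = -1248;  -7482 − 1248 = -8730;  -34885 − 8730 = -43615;  -130746 − 43615 = -174361
-1248 − 96 = -1344;  -8730 − 1344 = -10074;  -43615 − 10074 = -53689;  -174361 − 53689 = -228050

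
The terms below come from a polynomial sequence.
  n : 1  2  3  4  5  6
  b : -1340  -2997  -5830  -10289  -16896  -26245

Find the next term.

-39002

-1657 , -2833 , -4459 , -6607 , -9349
-1176 , -1626 , -2148 , -2742
-450 , -522 , -594
-72 , -72
Constant fourth difference = -72, so extend:
-594 − 72 = -666;  -2742 − 666 = -3408;  -9349 − 3408 = -12757;  -26245 − 12757 = -39002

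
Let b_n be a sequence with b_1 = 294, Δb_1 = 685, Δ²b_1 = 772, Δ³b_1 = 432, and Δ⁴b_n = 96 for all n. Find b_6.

Build the table forward from the leading diagonal:
Fourth differences: 96  96  96  96  96  96
Third differences: 432  528  624  720  816  912
Second differences: 772  1204  1732  2356  3076  3892
First differences: 685  1457  2661  4393  6749  9825
b: 294  979  2436  5097  9490  16239

16239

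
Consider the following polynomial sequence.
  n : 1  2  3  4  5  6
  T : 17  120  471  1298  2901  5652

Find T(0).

6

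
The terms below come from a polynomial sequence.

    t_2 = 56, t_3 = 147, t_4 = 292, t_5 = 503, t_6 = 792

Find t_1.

7

Δ: 91, 145, 211, 289
Δ²: 54, 66, 78
Δ³: 12, 12
The third differences are constant at 12.
Work back: 54 − 12 = 42;  91 − 42 = 49;  56 − 49 = 7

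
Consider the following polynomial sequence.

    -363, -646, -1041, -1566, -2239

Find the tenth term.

-283  -395  -525  -673
-112  -130  -148
-18  -18
Constant third difference = -18, so extend:
-148 − 18 = -166;  -673 − 166 = -839;  -2239 − 839 = -3078
-166 − 18 = -184;  -839 − 184 = -1023;  -3078 − 1023 = -4101
-184 − 18 = -202;  -1023 − 202 = -1225;  -4101 − 1225 = -5326
-202 − 18 = -220;  -1225 − 220 = -1445;  -5326 − 1445 = -6771
-220 − 18 = -238;  -1445 − 238 = -1683;  -6771 − 1683 = -8454

-8454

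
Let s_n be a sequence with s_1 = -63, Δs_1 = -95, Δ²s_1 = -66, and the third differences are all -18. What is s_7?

Build the table forward from the leading diagonal:
Δ³: -18, -18, -18, -18, -18, -18, -18
Δ²: -66, -84, -102, -120, -138, -156, -174
Δ: -95, -161, -245, -347, -467, -605, -761
s: -63, -158, -319, -564, -911, -1378, -1983

-1983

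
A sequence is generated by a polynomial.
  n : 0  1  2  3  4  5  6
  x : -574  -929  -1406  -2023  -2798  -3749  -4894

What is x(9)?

-355, -477, -617, -775, -951, -1145
-122, -140, -158, -176, -194
-18, -18, -18, -18
The third differences are constant (-18).
-194 − 18 = -212;  -1145 − 212 = -1357;  -4894 − 1357 = -6251
-212 − 18 = -230;  -1357 − 230 = -1587;  -6251 − 1587 = -7838
-230 − 18 = -248;  -1587 − 248 = -1835;  -7838 − 1835 = -9673

-9673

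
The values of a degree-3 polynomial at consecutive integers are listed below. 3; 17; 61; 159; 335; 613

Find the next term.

1017

14, 44, 98, 176, 278
30, 54, 78, 102
24, 24, 24
Third differences constant at 24.
102 + 24 = 126;  278 + 126 = 404;  613 + 404 = 1017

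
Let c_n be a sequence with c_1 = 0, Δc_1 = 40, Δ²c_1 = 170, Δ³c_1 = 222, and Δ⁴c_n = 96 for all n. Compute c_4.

Build the table forward from the leading diagonal:
Fourth differences: 96, 96, 96, 96
Third differences: 222, 318, 414, 510
Second differences: 170, 392, 710, 1124
First differences: 40, 210, 602, 1312
c: 0, 40, 250, 852

852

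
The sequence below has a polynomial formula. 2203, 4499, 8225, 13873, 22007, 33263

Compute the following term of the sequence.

48349

2296, 3726, 5648, 8134, 11256
1430, 1922, 2486, 3122
492, 564, 636
72, 72
Constant fourth difference = 72, so extend:
636 + 72 = 708;  3122 + 708 = 3830;  11256 + 3830 = 15086;  33263 + 15086 = 48349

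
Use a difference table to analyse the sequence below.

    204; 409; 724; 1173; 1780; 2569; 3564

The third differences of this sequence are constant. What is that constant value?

24

First differences: 205, 315, 449, 607, 789, 995
Second differences: 110, 134, 158, 182, 206
Third differences: 24, 24, 24, 24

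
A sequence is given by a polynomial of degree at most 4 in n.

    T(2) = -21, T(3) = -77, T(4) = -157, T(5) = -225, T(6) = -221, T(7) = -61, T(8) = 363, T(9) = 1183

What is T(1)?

-1

-56, -80, -68, 4, 160, 424, 820
-24, 12, 72, 156, 264, 396
36, 60, 84, 108, 132
24, 24, 24, 24
The fourth differences are constant at 24.
Work back: 36 − 24 = 12;  -24 − 12 = -36;  -56 + 36 = -20;  -21 + 20 = -1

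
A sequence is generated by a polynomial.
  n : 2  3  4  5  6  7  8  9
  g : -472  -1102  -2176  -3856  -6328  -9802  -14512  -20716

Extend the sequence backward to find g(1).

-630, -1074, -1680, -2472, -3474, -4710, -6204
-444, -606, -792, -1002, -1236, -1494
-162, -186, -210, -234, -258
-24, -24, -24, -24
The fourth differences are constant at -24.
Work back: -162 + 24 = -138;  -444 + 138 = -306;  -630 + 306 = -324;  -472 + 324 = -148

-148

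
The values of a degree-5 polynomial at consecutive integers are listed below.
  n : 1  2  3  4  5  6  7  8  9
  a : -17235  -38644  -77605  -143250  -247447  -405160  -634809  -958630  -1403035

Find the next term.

-1998972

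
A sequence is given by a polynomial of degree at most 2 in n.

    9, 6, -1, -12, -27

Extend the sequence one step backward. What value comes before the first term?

8

-3  -7  -11  -15
-4  -4  -4
The second differences are constant at -4.
Work back: -3 + 4 = 1;  9 − 1 = 8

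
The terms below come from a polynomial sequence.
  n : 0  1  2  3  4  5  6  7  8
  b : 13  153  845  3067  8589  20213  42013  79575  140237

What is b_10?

370413

140, 692, 2222, 5522, 11624, 21800, 37562, 60662
552, 1530, 3300, 6102, 10176, 15762, 23100
978, 1770, 2802, 4074, 5586, 7338
792, 1032, 1272, 1512, 1752
240, 240, 240, 240
Fifth differences constant at 240.
1752 + 240 = 1992;  7338 + 1992 = 9330;  23100 + 9330 = 32430;  60662 + 32430 = 93092;  140237 + 93092 = 233329
1992 + 240 = 2232;  9330 + 2232 = 11562;  32430 + 11562 = 43992;  93092 + 43992 = 137084;  233329 + 137084 = 370413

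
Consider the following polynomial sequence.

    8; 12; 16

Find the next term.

20

First differences: 4, 4
The first differences are constant (4).
16 + 4 = 20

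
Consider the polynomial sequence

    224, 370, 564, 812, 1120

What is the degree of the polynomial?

First differences: 146, 194, 248, 308
Second differences: 48, 54, 60
Third differences: 6, 6
The third differences are constant, so the polynomial has degree 3.

3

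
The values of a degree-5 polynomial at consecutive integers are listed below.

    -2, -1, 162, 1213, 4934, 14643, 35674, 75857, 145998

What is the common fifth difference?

Δ: 1, 163, 1051, 3721, 9709, 21031, 40183, 70141
Δ²: 162, 888, 2670, 5988, 11322, 19152, 29958
Δ³: 726, 1782, 3318, 5334, 7830, 10806
Δ⁴: 1056, 1536, 2016, 2496, 2976
Δ⁵: 480, 480, 480, 480

480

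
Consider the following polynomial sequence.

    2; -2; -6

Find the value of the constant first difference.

-4

First differences: -4, -4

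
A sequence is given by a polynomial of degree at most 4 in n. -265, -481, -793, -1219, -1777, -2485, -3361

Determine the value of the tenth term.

D1: -216  -312  -426  -558  -708  -876
D2: -96  -114  -132  -150  -168
D3: -18  -18  -18  -18
The third differences are constant (-18).
-168 − 18 = -186;  -876 − 186 = -1062;  -3361 − 1062 = -4423
-186 − 18 = -204;  -1062 − 204 = -1266;  -4423 − 1266 = -5689
-204 − 18 = -222;  -1266 − 222 = -1488;  -5689 − 1488 = -7177

-7177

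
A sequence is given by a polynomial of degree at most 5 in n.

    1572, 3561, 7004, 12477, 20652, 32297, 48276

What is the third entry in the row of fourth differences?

First differences: 1989, 3443, 5473, 8175, 11645, 15979
Second differences: 1454, 2030, 2702, 3470, 4334
Third differences: 576, 672, 768, 864
Fourth differences: 96, 96, 96

96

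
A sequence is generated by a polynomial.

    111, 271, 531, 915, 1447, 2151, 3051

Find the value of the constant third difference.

24

Δ: 160, 260, 384, 532, 704, 900
Δ²: 100, 124, 148, 172, 196
Δ³: 24, 24, 24, 24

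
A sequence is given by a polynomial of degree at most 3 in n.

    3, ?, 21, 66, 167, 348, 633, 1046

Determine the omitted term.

8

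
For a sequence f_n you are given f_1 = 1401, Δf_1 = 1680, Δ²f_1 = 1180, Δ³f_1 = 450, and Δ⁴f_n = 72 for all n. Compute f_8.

Build the table forward from the leading diagonal:
Fourth differences: 72, 72, 72, 72, 72, 72, 72, 72
Third differences: 450, 522, 594, 666, 738, 810, 882, 954
Second differences: 1180, 1630, 2152, 2746, 3412, 4150, 4960, 5842
First differences: 1680, 2860, 4490, 6642, 9388, 12800, 16950, 21910
f: 1401, 3081, 5941, 10431, 17073, 26461, 39261, 56211

56211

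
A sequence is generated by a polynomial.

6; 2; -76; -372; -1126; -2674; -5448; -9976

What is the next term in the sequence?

-16882

First differences: -4, -78, -296, -754, -1548, -2774, -4528
Second differences: -74, -218, -458, -794, -1226, -1754
Third differences: -144, -240, -336, -432, -528
Fourth differences: -96, -96, -96, -96
Fourth differences constant at -96.
-528 − 96 = -624;  -1754 − 624 = -2378;  -4528 − 2378 = -6906;  -9976 − 6906 = -16882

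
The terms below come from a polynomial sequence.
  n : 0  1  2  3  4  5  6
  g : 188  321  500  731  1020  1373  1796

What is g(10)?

4308

First differences: 133  179  231  289  353  423
Second differences: 46  52  58  64  70
Third differences: 6  6  6  6
The third differences are constant (6).
70 + 6 = 76;  423 + 76 = 499;  1796 + 499 = 2295
76 + 6 = 82;  499 + 82 = 581;  2295 + 581 = 2876
82 + 6 = 88;  581 + 88 = 669;  2876 + 669 = 3545
88 + 6 = 94;  669 + 94 = 763;  3545 + 763 = 4308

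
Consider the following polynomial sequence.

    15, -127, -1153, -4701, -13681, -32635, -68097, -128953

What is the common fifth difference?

-360

First differences: -142, -1026, -3548, -8980, -18954, -35462, -60856
Second differences: -884, -2522, -5432, -9974, -16508, -25394
Third differences: -1638, -2910, -4542, -6534, -8886
Fourth differences: -1272, -1632, -1992, -2352
Fifth differences: -360, -360, -360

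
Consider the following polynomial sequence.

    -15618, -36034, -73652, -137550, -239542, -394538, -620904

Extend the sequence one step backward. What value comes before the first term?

-5702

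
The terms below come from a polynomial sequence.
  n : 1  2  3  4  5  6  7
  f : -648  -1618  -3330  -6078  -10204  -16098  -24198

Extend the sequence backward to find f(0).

-174

-970  -1712  -2748  -4126  -5894  -8100
-742  -1036  -1378  -1768  -2206
-294  -342  -390  -438
-48  -48  -48
The fourth differences are constant at -48.
Work back: -294 + 48 = -246;  -742 + 246 = -496;  -970 + 496 = -474;  -648 + 474 = -174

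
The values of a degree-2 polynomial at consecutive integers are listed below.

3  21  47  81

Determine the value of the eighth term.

D1: 18, 26, 34
D2: 8, 8
The second differences are constant (8).
34 + 8 = 42;  81 + 42 = 123
42 + 8 = 50;  123 + 50 = 173
50 + 8 = 58;  173 + 58 = 231
58 + 8 = 66;  231 + 66 = 297

297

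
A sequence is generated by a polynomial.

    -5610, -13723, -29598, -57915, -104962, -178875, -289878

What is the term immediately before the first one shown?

-1947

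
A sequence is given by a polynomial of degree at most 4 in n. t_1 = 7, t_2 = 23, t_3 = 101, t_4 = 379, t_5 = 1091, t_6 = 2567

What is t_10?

26071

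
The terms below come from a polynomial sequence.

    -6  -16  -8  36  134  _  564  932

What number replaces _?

Using the first 5 terms:
D1: -10  8  44  98
D2: 18  36  54
D3: 18  18
Constant third difference = 18.
Extend forward: 54 + 18 = 72;  98 + 72 = 170;  134 + 170 = 304

304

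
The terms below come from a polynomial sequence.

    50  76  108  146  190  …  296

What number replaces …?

240

Using the first 5 terms:
First differences: 26, 32, 38, 44
Second differences: 6, 6, 6
Constant second difference = 6.
Extend forward: 44 + 6 = 50;  190 + 50 = 240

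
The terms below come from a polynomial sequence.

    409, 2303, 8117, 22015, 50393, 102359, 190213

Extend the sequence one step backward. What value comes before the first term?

Δ: 1894  5814  13898  28378  51966  87854
Δ²: 3920  8084  14480  23588  35888
Δ³: 4164  6396  9108  12300
Δ⁴: 2232  2712  3192
Δ⁵: 480  480
The fifth differences are constant at 480.
Work back: 2232 − 480 = 1752;  4164 − 1752 = 2412;  3920 − 2412 = 1508;  1894 − 1508 = 386;  409 − 386 = 23

23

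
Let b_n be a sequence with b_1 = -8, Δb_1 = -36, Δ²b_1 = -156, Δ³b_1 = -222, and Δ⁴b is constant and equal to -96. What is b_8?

Build the table forward from the leading diagonal:
Fourth differences: -96  -96  -96  -96  -96  -96  -96  -96
Third differences: -222  -318  -414  -510  -606  -702  -798  -894
Second differences: -156  -378  -696  -1110  -1620  -2226  -2928  -3726
First differences: -36  -192  -570  -1266  -2376  -3996  -6222  -9150
b: -8  -44  -236  -806  -2072  -4448  -8444  -14666

-14666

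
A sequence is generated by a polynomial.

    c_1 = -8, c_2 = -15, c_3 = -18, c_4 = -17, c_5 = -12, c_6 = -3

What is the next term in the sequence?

-7 , -3 , 1 , 5 , 9
4 , 4 , 4 , 4
Constant second difference = 4, so extend:
9 + 4 = 13;  -3 + 13 = 10

10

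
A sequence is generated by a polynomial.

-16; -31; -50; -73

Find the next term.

Δ: -15, -19, -23
Δ²: -4, -4
Second differences constant at -4.
-23 − 4 = -27;  -73 − 27 = -100

-100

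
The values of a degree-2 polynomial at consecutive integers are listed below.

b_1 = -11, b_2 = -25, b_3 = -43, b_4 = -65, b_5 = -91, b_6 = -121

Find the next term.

-155

D1: -14 , -18 , -22 , -26 , -30
D2: -4 , -4 , -4 , -4
The second differences are constant (-4).
-30 − 4 = -34;  -121 − 34 = -155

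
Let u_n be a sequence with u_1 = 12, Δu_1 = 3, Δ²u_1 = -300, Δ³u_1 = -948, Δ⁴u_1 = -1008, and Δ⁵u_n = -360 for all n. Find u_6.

Build the table forward from the leading diagonal:
Fifth differences: -360  -360  -360  -360  -360  -360
Fourth differences: -1008  -1368  -1728  -2088  -2448  -2808
Third differences: -948  -1956  -3324  -5052  -7140  -9588
Second differences: -300  -1248  -3204  -6528  -11580  -18720
First differences: 3  -297  -1545  -4749  -11277  -22857
u: 12  15  -282  -1827  -6576  -17853

-17853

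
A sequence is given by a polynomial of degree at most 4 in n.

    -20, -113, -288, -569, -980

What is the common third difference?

Δ: -93, -175, -281, -411
Δ²: -82, -106, -130
Δ³: -24, -24

-24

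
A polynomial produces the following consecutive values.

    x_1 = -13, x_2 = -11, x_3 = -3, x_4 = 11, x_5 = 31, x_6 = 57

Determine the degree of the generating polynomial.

2

First differences: 2, 8, 14, 20, 26
Second differences: 6, 6, 6, 6
The second differences are constant, so the polynomial has degree 2.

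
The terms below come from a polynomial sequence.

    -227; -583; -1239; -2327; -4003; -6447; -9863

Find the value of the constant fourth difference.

First differences: -356, -656, -1088, -1676, -2444, -3416
Second differences: -300, -432, -588, -768, -972
Third differences: -132, -156, -180, -204
Fourth differences: -24, -24, -24

-24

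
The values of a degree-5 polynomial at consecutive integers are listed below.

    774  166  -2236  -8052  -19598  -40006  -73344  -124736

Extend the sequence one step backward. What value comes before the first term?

Δ: -608, -2402, -5816, -11546, -20408, -33338, -51392
Δ²: -1794, -3414, -5730, -8862, -12930, -18054
Δ³: -1620, -2316, -3132, -4068, -5124
Δ⁴: -696, -816, -936, -1056
Δ⁵: -120, -120, -120
The fifth differences are constant at -120.
Work back: -696 + 120 = -576;  -1620 + 576 = -1044;  -1794 + 1044 = -750;  -608 + 750 = 142;  774 − 142 = 632

632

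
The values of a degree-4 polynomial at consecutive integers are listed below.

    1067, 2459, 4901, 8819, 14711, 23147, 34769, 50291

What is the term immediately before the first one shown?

First differences: 1392  2442  3918  5892  8436  11622  15522
Second differences: 1050  1476  1974  2544  3186  3900
Third differences: 426  498  570  642  714
Fourth differences: 72  72  72  72
The fourth differences are constant at 72.
Work back: 426 − 72 = 354;  1050 − 354 = 696;  1392 − 696 = 696;  1067 − 696 = 371

371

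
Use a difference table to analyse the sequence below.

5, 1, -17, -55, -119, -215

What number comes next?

Δ: -4, -18, -38, -64, -96
Δ²: -14, -20, -26, -32
Δ³: -6, -6, -6
Constant third difference = -6, so extend:
-32 − 6 = -38;  -96 − 38 = -134;  -215 − 134 = -349

-349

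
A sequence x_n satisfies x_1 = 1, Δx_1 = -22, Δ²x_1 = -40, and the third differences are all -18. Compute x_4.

Build the table forward from the leading diagonal:
Δ³: -18, -18, -18, -18
Δ²: -40, -58, -76, -94
Δ: -22, -62, -120, -196
x: 1, -21, -83, -203

-203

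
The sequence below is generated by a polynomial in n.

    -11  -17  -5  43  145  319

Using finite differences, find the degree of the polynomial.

D1: -6, 12, 48, 102, 174
D2: 18, 36, 54, 72
D3: 18, 18, 18
The third differences are constant, so the polynomial has degree 3.

3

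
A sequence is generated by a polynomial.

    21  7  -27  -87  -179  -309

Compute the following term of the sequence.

D1: -14, -34, -60, -92, -130
D2: -20, -26, -32, -38
D3: -6, -6, -6
Third differences constant at -6.
-38 − 6 = -44;  -130 − 44 = -174;  -309 − 174 = -483

-483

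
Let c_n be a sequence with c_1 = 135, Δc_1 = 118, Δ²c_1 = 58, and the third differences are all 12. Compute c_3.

Build the table forward from the leading diagonal:
Third differences: 12, 12, 12
Second differences: 58, 70, 82
First differences: 118, 176, 246
c: 135, 253, 429

429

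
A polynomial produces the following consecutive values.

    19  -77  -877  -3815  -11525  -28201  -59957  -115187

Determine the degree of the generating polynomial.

5

D1: -96, -800, -2938, -7710, -16676, -31756, -55230
D2: -704, -2138, -4772, -8966, -15080, -23474
D3: -1434, -2634, -4194, -6114, -8394
D4: -1200, -1560, -1920, -2280
D5: -360, -360, -360
The fifth differences are constant, so the polynomial has degree 5.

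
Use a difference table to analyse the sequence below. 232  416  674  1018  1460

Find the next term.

Δ: 184 , 258 , 344 , 442
Δ²: 74 , 86 , 98
Δ³: 12 , 12
Third differences constant at 12.
98 + 12 = 110;  442 + 110 = 552;  1460 + 552 = 2012

2012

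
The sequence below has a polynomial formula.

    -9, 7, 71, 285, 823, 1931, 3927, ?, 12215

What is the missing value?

7201

Using the first 7 terms:
16, 64, 214, 538, 1108, 1996
48, 150, 324, 570, 888
102, 174, 246, 318
72, 72, 72
Constant fourth difference = 72.
Extend forward: 318 + 72 = 390;  888 + 390 = 1278;  1996 + 1278 = 3274;  3927 + 3274 = 7201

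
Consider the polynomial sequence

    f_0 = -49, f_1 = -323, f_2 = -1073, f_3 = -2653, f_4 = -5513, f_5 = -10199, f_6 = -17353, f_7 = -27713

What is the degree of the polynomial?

4

Δ: -274, -750, -1580, -2860, -4686, -7154, -10360
Δ²: -476, -830, -1280, -1826, -2468, -3206
Δ³: -354, -450, -546, -642, -738
Δ⁴: -96, -96, -96, -96
The fourth differences are constant, so the polynomial has degree 4.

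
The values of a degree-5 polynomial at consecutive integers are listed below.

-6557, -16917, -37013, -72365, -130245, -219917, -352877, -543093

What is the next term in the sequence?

First differences: -10360  -20096  -35352  -57880  -89672  -132960  -190216
Second differences: -9736  -15256  -22528  -31792  -43288  -57256
Third differences: -5520  -7272  -9264  -11496  -13968
Fourth differences: -1752  -1992  -2232  -2472
Fifth differences: -240  -240  -240
Constant fifth difference = -240, so extend:
-2472 − 240 = -2712;  -13968 − 2712 = -16680;  -57256 − 16680 = -73936;  -190216 − 73936 = -264152;  -543093 − 264152 = -807245

-807245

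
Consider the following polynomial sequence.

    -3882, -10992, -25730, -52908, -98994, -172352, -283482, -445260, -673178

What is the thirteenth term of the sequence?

Δ: -7110  -14738  -27178  -46086  -73358  -111130  -161778  -227918
Δ²: -7628  -12440  -18908  -27272  -37772  -50648  -66140
Δ³: -4812  -6468  -8364  -10500  -12876  -15492
Δ⁴: -1656  -1896  -2136  -2376  -2616
Δ⁵: -240  -240  -240  -240
Constant fifth difference = -240, so extend:
-2616 − 240 = -2856;  -15492 − 2856 = -18348;  -66140 − 18348 = -84488;  -227918 − 84488 = -312406;  -673178 − 312406 = -985584
-2856 − 240 = -3096;  -18348 − 3096 = -21444;  -84488 − 21444 = -105932;  -312406 − 105932 = -418338;  -985584 − 418338 = -1403922
-3096 − 240 = -3336;  -21444 − 3336 = -24780;  -105932 − 24780 = -130712;  -418338 − 130712 = -549050;  -1403922 − 549050 = -1952972
-3336 − 240 = -3576;  -24780 − 3576 = -28356;  -130712 − 28356 = -159068;  -549050 − 159068 = -708118;  -1952972 − 708118 = -2661090

-2661090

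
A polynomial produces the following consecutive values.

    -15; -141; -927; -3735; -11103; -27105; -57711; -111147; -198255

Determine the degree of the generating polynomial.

5

-126, -786, -2808, -7368, -16002, -30606, -53436, -87108
-660, -2022, -4560, -8634, -14604, -22830, -33672
-1362, -2538, -4074, -5970, -8226, -10842
-1176, -1536, -1896, -2256, -2616
-360, -360, -360, -360
The fifth differences are constant, so the polynomial has degree 5.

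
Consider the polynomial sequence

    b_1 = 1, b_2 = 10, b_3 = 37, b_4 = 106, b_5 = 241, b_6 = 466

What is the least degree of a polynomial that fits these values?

First differences: 9, 27, 69, 135, 225
Second differences: 18, 42, 66, 90
Third differences: 24, 24, 24
The third differences are constant, so the polynomial has degree 3.

3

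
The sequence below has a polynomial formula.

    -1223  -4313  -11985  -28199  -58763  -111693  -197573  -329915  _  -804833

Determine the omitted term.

-525519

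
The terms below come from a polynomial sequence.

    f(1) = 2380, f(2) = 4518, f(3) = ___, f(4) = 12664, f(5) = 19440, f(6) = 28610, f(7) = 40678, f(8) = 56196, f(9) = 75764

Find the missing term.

Using the last 6 terms:
6776, 9170, 12068, 15518, 19568
2394, 2898, 3450, 4050
504, 552, 600
48, 48
Constant fourth difference = 48.
Extend backward: 504 − 48 = 456;  2394 − 456 = 1938;  6776 − 1938 = 4838;  12664 − 4838 = 7826

7826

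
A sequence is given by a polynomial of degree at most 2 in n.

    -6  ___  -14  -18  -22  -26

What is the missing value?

Using the last 4 terms:
D1: -4  -4  -4
Constant first difference = -4.
Extend backward: -14 + 4 = -10

-10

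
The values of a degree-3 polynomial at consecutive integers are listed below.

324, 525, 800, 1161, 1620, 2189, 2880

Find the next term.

3705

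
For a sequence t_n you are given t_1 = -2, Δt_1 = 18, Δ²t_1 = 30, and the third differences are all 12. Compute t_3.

Build the table forward from the leading diagonal:
Δ³: 12  12  12
Δ²: 30  42  54
Δ: 18  48  90
t: -2  16  64

64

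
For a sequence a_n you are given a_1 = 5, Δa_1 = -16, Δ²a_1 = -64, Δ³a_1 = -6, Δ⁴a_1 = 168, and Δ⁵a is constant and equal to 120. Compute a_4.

-241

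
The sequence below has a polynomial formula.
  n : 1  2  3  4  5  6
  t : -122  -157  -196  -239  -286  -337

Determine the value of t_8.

-451

D1: -35  -39  -43  -47  -51
D2: -4  -4  -4  -4
Constant second difference = -4, so extend:
-51 − 4 = -55;  -337 − 55 = -392
-55 − 4 = -59;  -392 − 59 = -451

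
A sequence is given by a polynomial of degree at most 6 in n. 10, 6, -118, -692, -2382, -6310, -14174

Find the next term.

-4, -124, -574, -1690, -3928, -7864
-120, -450, -1116, -2238, -3936
-330, -666, -1122, -1698
-336, -456, -576
-120, -120
Fifth differences constant at -120.
-576 − 120 = -696;  -1698 − 696 = -2394;  -3936 − 2394 = -6330;  -7864 − 6330 = -14194;  -14174 − 14194 = -28368

-28368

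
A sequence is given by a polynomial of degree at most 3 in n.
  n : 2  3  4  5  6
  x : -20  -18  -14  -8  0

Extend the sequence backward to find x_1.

-20

Δ: 2  4  6  8
Δ²: 2  2  2
The second differences are constant at 2.
Work back: 2 − 2 = 0;  -20 + 0 = -20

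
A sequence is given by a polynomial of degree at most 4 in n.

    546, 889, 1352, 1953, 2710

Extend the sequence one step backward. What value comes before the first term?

D1: 343  463  601  757
D2: 120  138  156
D3: 18  18
The third differences are constant at 18.
Work back: 120 − 18 = 102;  343 − 102 = 241;  546 − 241 = 305

305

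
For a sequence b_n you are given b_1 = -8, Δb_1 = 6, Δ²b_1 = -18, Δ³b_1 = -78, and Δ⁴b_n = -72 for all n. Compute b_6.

Build the table forward from the leading diagonal:
D4: -72, -72, -72, -72, -72, -72
D3: -78, -150, -222, -294, -366, -438
D2: -18, -96, -246, -468, -762, -1128
D1: 6, -12, -108, -354, -822, -1584
b: -8, -2, -14, -122, -476, -1298

-1298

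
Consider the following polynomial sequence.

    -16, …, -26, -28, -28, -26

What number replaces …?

-22

Using the last 4 terms:
First differences: -2  0  2
Second differences: 2  2
Constant second difference = 2.
Extend backward: -2 − 2 = -4;  -26 + 4 = -22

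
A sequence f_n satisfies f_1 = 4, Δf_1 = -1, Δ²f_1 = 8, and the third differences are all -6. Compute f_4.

19

Build the table forward from the leading diagonal:
Third differences: -6  -6  -6  -6
Second differences: 8  2  -4  -10
First differences: -1  7  9  5
f: 4  3  10  19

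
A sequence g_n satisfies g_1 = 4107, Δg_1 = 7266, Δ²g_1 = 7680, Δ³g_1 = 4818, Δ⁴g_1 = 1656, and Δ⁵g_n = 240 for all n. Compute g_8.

447879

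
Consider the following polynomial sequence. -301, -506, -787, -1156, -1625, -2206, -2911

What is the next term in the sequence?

-3752

Δ: -205  -281  -369  -469  -581  -705
Δ²: -76  -88  -100  -112  -124
Δ³: -12  -12  -12  -12
The third differences are constant (-12).
-124 − 12 = -136;  -705 − 136 = -841;  -2911 − 841 = -3752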